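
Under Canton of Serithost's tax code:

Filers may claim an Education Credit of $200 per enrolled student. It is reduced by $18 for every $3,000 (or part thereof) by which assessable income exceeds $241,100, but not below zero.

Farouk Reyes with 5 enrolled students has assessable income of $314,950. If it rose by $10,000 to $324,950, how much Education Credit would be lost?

At $314,950 — base = 5 × $200 = $1,000. income exceeds $241,100 by $73,850, which is 25 full-or-partial $3,000 increments; reduction = 25 × $18 = $450, leaving $550.
At $324,950 — base = 5 × $200 = $1,000. income exceeds $241,100 by $83,850, which is 28 full-or-partial $3,000 increments; reduction = 28 × $18 = $504, leaving $496.
Lost: $550 − $496 = $54.

$54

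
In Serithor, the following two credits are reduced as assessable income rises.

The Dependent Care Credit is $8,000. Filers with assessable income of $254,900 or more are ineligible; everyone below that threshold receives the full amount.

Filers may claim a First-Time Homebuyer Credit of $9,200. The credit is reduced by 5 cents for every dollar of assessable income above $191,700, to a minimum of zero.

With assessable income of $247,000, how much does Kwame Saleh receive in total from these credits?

Dependent Care Credit: $247,000 is below the $254,900 cutoff, so the full $8,000 applies.
First-Time Homebuyer Credit: 5% of the $55,300 excess over $191,700 is $2,765; credit = $9,200 − $2,765 = $6,435.
Total: $8,000 + $6,435 = $14,435.

$14,435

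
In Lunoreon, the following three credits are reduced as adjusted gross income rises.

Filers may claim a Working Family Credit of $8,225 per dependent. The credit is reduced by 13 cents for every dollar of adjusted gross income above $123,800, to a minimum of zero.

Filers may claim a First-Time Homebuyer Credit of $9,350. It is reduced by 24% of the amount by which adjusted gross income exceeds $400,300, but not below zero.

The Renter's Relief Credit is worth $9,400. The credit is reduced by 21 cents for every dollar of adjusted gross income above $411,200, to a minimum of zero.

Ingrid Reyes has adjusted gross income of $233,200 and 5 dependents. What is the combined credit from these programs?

$45,653

Working Family Credit: base = 5 × $8,225 = $41,125. 13% of the $109,400 excess over $123,800 is $14,222; credit = $41,125 − $14,222 = $26,903.
First-Time Homebuyer Credit: $233,200 is at or below the $400,300 threshold, so the full $9,350 applies.
Renter's Relief Credit: $233,200 is at or below the $411,200 threshold, so the full $9,400 applies.
Total: $26,903 + $9,350 + $9,400 = $45,653.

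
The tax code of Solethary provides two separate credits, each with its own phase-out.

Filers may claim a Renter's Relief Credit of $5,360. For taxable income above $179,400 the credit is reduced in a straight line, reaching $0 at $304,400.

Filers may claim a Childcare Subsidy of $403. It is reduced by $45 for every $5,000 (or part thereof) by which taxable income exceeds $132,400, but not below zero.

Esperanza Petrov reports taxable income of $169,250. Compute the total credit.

Renter's Relief Credit: $169,250 is at or below the $179,400 threshold, so the full $5,360 applies.
Childcare Subsidy: income exceeds $132,400 by $36,850, which is 8 full-or-partial $5,000 increments; reduction = 8 × $45 = $360, leaving $43.
Total: $5,360 + $43 = $5,403.

$5,403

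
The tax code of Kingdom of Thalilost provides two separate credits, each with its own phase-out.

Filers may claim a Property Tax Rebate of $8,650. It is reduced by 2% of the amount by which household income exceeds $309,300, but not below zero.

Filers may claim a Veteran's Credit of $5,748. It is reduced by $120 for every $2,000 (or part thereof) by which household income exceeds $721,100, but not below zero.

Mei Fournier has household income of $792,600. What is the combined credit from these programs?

Property Tax Rebate: 2% of the $483,300 excess over $309,300 is $9,666 ≥ base, so the credit is $0.
Veteran's Credit: income exceeds $721,100 by $71,500, which is 36 full-or-partial $2,000 increments; reduction = 36 × $120 = $4,320, leaving $1,428.
Total: $0 + $1,428 = $1,428.

$1,428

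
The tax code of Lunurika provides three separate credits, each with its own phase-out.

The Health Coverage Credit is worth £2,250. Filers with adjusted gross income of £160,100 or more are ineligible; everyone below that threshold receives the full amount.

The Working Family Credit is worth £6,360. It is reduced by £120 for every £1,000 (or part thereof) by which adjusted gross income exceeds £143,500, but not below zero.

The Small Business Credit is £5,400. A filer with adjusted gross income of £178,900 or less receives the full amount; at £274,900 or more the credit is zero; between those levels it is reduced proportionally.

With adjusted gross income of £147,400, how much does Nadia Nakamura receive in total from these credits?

£13,530

Health Coverage Credit: £147,400 is below the £160,100 cutoff, so the full £2,250 applies.
Working Family Credit: income exceeds £143,500 by £3,900, which is 4 full-or-partial £1,000 increments; reduction = 4 × £120 = £480, leaving £5,880.
Small Business Credit: £147,400 is at or below the £178,900 threshold, so the full £5,400 applies.
Total: £2,250 + £5,880 + £5,400 = £13,530.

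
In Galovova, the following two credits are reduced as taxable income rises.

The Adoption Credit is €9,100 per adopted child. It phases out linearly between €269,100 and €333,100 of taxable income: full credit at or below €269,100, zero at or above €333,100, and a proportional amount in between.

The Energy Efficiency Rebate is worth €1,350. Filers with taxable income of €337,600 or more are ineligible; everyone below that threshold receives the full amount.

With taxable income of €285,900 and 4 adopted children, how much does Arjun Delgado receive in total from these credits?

Adoption Credit: base = 4 × €9,100 = €36,400. €285,900 is €16,800 into a €64,000 phase-out range, leaving 47,200/64,000 of the credit: €36,400 × 47,200/64,000 = €26,845.
Energy Efficiency Rebate: €285,900 is below the €337,600 cutoff, so the full €1,350 applies.
Total: €26,845 + €1,350 = €28,195.

€28,195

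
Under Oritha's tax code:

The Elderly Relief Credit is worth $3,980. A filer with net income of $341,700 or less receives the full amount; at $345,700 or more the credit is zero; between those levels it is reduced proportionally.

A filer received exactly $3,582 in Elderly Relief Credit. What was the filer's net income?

$3,582 is 3,582/3,980 of the full $3,980, so 398/3,980 of the $4,000 range has been used: income = $341,700 + $4,000 × 398/3,980 = $342,100.

$342,100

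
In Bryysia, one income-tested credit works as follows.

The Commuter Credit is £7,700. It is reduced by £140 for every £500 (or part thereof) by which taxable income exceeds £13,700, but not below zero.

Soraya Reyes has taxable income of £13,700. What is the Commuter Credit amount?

Commuter Credit: £13,700 is at or below the £13,700 threshold, so the full £7,700 applies.

£7,700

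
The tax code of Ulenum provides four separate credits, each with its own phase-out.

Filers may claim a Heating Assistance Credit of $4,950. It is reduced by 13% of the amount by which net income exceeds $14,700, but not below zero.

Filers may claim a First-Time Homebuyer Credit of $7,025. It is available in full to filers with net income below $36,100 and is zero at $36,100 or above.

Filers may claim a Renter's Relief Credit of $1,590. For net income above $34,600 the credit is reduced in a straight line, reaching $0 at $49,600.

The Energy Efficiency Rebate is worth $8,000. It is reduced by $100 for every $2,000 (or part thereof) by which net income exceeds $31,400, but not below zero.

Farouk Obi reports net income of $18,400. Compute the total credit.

Heating Assistance Credit: 13% of the $3,700 excess over $14,700 is $481; credit = $4,950 − $481 = $4,469.
First-Time Homebuyer Credit: $18,400 is below the $36,100 cutoff, so the full $7,025 applies.
Renter's Relief Credit: $18,400 is at or below the $34,600 threshold, so the full $1,590 applies.
Energy Efficiency Rebate: $18,400 is at or below the $31,400 threshold, so the full $8,000 applies.
Total: $4,469 + $7,025 + $1,590 + $8,000 = $21,084.

$21,084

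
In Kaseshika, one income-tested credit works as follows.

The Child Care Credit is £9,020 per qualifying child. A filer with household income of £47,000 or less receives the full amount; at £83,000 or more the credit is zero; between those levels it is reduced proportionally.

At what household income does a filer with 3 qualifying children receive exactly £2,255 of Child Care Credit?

Full credit = 3 × £9,020 = £27,060.
£2,255 is 2,255/27,060 of the full £27,060, so 24,805/27,060 of the £36,000 range has been used: income = £47,000 + £36,000 × 24,805/27,060 = £80,000.

£80,000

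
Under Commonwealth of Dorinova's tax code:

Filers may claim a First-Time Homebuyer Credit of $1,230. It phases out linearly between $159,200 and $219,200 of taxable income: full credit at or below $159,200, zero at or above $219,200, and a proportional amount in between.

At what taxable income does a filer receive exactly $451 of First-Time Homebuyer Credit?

$451 is 451/1,230 of the full $1,230, so 779/1,230 of the $60,000 range has been used: income = $159,200 + $60,000 × 779/1,230 = $197,200.

$197,200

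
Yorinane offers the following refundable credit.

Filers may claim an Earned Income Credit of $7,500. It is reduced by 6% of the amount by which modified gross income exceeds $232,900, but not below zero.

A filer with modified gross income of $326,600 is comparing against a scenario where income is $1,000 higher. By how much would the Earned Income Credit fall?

At $326,600 — 6% of the $93,700 excess over $232,900 is $5,622; credit = $7,500 − $5,622 = $1,878.
At $327,600 — 6% of the $94,700 excess over $232,900 is $5,682; credit = $7,500 − $5,682 = $1,818.
Lost: $1,878 − $1,818 = $60.

$60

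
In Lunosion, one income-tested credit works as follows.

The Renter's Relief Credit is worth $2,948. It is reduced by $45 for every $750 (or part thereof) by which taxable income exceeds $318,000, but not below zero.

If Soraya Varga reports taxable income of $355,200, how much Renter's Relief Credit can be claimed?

$698

Renter's Relief Credit: income exceeds $318,000 by $37,200, which is 50 full-or-partial $750 increments; reduction = 50 × $45 = $2,250, leaving $698.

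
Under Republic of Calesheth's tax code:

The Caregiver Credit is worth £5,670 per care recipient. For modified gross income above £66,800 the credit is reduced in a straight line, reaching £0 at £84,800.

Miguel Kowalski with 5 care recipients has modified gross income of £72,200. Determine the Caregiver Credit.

Caregiver Credit: base = 5 × £5,670 = £28,350. £72,200 is £5,400 into a £18,000 phase-out range, leaving 12,600/18,000 of the credit: £28,350 × 12,600/18,000 = £19,845.

£19,845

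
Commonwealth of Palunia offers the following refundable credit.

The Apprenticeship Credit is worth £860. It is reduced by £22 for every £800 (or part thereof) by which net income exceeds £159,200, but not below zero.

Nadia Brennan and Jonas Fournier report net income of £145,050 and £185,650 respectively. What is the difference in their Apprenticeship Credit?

Nadia (£145,050): Apprenticeship Credit: £145,050 is at or below the £159,200 threshold, so the full £860 applies.
Jonas (£185,650): Apprenticeship Credit: income exceeds £159,200 by £26,450, which is 34 full-or-partial £800 increments; reduction = 34 × £22 = £748, leaving £112.
Difference: |£860 − £112| = £748.

£748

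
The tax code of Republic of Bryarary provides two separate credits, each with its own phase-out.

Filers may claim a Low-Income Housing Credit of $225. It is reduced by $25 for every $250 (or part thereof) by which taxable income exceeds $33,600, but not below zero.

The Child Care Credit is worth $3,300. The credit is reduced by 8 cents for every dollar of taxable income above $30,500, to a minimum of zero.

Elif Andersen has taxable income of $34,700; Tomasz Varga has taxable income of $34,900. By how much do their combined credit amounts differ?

$41

Elif ($34,700): Low-Income Housing Credit: income exceeds $33,600 by $1,100, which is 5 full-or-partial $250 increments; reduction = 5 × $25 = $125, leaving $100. Child Care Credit: 8% of the $4,200 excess over $30,500 is $336; credit = $3,300 − $336 = $2,964. total $100 + $2,964 = $3,064
Tomasz ($34,900): Low-Income Housing Credit: income exceeds $33,600 by $1,300, which is 6 full-or-partial $250 increments; reduction = 6 × $25 = $150, leaving $75. Child Care Credit: 8% of the $4,400 excess over $30,500 is $352; credit = $3,300 − $352 = $2,948. total $75 + $2,948 = $3,023
Difference: |$3,064 − $3,023| = $41.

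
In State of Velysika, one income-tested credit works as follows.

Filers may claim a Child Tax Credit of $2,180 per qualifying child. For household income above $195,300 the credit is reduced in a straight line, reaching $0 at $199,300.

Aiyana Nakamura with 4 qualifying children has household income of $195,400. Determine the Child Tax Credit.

$8,502

Child Tax Credit: base = 4 × $2,180 = $8,720. $195,400 is $100 into a $4,000 phase-out range, leaving 3,900/4,000 of the credit: $8,720 × 3,900/4,000 = $8,502.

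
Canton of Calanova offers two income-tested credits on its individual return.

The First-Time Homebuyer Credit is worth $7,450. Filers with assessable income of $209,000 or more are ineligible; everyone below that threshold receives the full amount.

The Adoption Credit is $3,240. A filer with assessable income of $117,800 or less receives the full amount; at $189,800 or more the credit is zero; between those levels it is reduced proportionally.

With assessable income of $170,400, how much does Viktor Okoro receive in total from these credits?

$8,323

First-Time Homebuyer Credit: $170,400 is below the $209,000 cutoff, so the full $7,450 applies.
Adoption Credit: $170,400 is $52,600 into a $72,000 phase-out range, leaving 19,400/72,000 of the credit: $3,240 × 19,400/72,000 = $873.
Total: $7,450 + $873 = $8,323.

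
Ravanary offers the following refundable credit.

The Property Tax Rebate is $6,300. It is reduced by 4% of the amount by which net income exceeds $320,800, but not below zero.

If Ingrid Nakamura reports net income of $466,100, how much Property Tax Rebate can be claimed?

$488

Property Tax Rebate: 4% of the $145,300 excess over $320,800 is $5,812; credit = $6,300 − $5,812 = $488.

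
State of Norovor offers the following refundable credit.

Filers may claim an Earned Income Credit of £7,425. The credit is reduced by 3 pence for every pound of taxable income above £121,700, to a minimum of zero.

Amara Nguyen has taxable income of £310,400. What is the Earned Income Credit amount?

£1,764

Earned Income Credit: 3% of the £188,700 excess over £121,700 is £5,661; credit = £7,425 − £5,661 = £1,764.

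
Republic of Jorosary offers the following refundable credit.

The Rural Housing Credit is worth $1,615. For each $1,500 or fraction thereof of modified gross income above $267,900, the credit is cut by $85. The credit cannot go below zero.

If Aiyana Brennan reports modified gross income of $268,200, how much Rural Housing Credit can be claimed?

$1,530

Rural Housing Credit: income exceeds $267,900 by $300, which is 1 full-or-partial $1,500 increment; reduction = 1 × $85 = $85, leaving $1,530.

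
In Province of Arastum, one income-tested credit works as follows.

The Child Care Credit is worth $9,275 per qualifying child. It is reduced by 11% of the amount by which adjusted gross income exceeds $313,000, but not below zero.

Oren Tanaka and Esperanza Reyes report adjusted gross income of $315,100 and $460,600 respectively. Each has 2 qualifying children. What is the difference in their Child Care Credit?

$16,005

Oren ($315,100): Child Care Credit: base = 2 × $9,275 = $18,550. 11% of the $2,100 excess over $313,000 is $231; credit = $18,550 − $231 = $18,319.
Esperanza ($460,600): Child Care Credit: base = 2 × $9,275 = $18,550. 11% of the $147,600 excess over $313,000 is $16,236; credit = $18,550 − $16,236 = $2,314.
Difference: |$18,319 − $2,314| = $16,005.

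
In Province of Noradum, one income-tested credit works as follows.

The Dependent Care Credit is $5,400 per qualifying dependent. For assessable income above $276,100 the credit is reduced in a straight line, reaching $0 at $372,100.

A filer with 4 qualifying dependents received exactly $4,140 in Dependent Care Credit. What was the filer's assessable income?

Full credit = 4 × $5,400 = $21,600.
$4,140 is 4,140/21,600 of the full $21,600, so 17,460/21,600 of the $96,000 range has been used: income = $276,100 + $96,000 × 17,460/21,600 = $353,700.

$353,700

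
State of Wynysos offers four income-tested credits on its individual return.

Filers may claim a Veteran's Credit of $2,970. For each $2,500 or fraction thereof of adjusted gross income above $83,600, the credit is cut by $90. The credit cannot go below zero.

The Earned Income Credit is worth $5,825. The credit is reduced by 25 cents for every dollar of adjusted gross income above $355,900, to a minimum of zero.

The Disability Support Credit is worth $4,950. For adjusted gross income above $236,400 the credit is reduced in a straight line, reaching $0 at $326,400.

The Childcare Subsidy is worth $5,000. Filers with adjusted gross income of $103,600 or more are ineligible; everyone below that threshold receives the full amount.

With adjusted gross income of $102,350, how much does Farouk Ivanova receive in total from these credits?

$18,025

Veteran's Credit: income exceeds $83,600 by $18,750, which is 8 full-or-partial $2,500 increments; reduction = 8 × $90 = $720, leaving $2,250.
Earned Income Credit: $102,350 is at or below the $355,900 threshold, so the full $5,825 applies.
Disability Support Credit: $102,350 is at or below the $236,400 threshold, so the full $4,950 applies.
Childcare Subsidy: $102,350 is below the $103,600 cutoff, so the full $5,000 applies.
Total: $2,250 + $5,825 + $4,950 + $5,000 = $18,025.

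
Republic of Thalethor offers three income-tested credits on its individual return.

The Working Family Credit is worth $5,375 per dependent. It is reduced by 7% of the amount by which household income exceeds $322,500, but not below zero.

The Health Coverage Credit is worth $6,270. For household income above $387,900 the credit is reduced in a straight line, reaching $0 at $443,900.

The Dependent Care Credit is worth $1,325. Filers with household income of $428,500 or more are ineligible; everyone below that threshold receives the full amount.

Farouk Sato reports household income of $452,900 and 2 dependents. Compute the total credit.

$1,622

Working Family Credit: base = 2 × $5,375 = $10,750. 7% of the $130,400 excess over $322,500 is $9,128; credit = $10,750 − $9,128 = $1,622.
Health Coverage Credit: $452,900 is at or above $443,900, so the credit is $0.
Dependent Care Credit: $452,900 meets or exceeds the $428,500 cutoff, so the credit is $0.
Total: $1,622 + $0 + $0 = $1,622.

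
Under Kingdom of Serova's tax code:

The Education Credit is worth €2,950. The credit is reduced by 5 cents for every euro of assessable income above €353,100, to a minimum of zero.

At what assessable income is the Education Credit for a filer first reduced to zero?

The credit falls by 5% of each euro above €353,100, so it reaches zero when the excess is €2,950 / 5% = €59,000: income = €353,100 + €59,000 = €412,100.

€412,100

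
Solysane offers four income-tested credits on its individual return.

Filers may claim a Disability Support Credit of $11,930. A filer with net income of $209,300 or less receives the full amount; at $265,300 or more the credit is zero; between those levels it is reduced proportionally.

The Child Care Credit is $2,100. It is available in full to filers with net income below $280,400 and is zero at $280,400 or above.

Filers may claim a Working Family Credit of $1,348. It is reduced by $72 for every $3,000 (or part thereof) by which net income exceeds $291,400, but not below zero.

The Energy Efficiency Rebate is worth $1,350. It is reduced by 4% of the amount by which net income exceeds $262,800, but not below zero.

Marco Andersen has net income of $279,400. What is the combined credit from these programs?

Disability Support Credit: $279,400 is at or above $265,300, so the credit is $0.
Child Care Credit: $279,400 is below the $280,400 cutoff, so the full $2,100 applies.
Working Family Credit: $279,400 is at or below the $291,400 threshold, so the full $1,348 applies.
Energy Efficiency Rebate: 4% of the $16,600 excess over $262,800 is $664; credit = $1,350 − $664 = $686.
Total: $0 + $2,100 + $1,348 + $686 = $4,134.

$4,134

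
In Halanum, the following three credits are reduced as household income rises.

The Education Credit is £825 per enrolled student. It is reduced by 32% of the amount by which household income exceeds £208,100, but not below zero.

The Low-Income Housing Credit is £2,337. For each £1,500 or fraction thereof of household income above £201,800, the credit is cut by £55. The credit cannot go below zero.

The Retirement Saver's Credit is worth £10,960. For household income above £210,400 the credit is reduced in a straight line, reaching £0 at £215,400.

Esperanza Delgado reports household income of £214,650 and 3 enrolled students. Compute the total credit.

Education Credit: base = 3 × £825 = £2,475. 32% of the £6,550 excess over £208,100 is £2,096; credit = £2,475 − £2,096 = £379.
Low-Income Housing Credit: income exceeds £201,800 by £12,850, which is 9 full-or-partial £1,500 increments; reduction = 9 × £55 = £495, leaving £1,842.
Retirement Saver's Credit: £214,650 is £4,250 into a £5,000 phase-out range, leaving 750/5,000 of the credit: £10,960 × 750/5,000 = £1,644.
Total: £379 + £1,842 + £1,644 = £3,865.

£3,865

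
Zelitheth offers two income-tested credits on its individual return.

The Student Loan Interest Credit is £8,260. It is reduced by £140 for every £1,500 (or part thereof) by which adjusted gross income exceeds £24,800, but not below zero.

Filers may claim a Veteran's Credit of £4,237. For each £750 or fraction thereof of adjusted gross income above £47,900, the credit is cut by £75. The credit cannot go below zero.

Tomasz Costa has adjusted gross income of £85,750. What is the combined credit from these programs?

£2,932

Student Loan Interest Credit: income exceeds £24,800 by £60,950, which is 41 full-or-partial £1,500 increments; reduction = 41 × £140 = £5,740, leaving £2,520.
Veteran's Credit: income exceeds £47,900 by £37,850, which is 51 full-or-partial £750 increments; reduction = 51 × £75 = £3,825, leaving £412.
Total: £2,520 + £412 = £2,932.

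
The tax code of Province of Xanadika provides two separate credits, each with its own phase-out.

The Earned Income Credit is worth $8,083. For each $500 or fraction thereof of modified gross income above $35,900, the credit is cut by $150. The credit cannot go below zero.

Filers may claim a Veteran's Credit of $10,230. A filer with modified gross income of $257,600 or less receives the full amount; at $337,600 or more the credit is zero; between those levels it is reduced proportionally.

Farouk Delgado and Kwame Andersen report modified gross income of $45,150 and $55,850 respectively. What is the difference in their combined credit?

$3,150

Farouk ($45,150): Earned Income Credit: income exceeds $35,900 by $9,250, which is 19 full-or-partial $500 increments; reduction = 19 × $150 = $2,850, leaving $5,233. Veteran's Credit: $45,150 is at or below the $257,600 threshold, so the full $10,230 applies. total $5,233 + $10,230 = $15,463
Kwame ($55,850): Earned Income Credit: income exceeds $35,900 by $19,950, which is 40 full-or-partial $500 increments; reduction = 40 × $150 = $6,000, leaving $2,083. Veteran's Credit: $55,850 is at or below the $257,600 threshold, so the full $10,230 applies. total $2,083 + $10,230 = $12,313
Difference: |$15,463 − $12,313| = $3,150.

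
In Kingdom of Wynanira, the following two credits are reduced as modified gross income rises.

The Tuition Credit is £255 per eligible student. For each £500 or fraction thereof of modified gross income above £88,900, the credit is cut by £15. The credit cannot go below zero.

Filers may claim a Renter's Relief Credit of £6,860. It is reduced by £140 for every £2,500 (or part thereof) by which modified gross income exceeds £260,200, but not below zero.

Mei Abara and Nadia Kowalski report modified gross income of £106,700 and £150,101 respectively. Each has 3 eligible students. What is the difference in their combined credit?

£225

Mei (£106,700): Tuition Credit: base = 3 × £255 = £765. income exceeds £88,900 by £17,800, which is 36 full-or-partial £500 increments; reduction = 36 × £15 = £540, leaving £225. Renter's Relief Credit: £106,700 is at or below the £260,200 threshold, so the full £6,860 applies. total £225 + £6,860 = £7,085
Nadia (£150,101): Tuition Credit: base = 3 × £255 = £765. income exceeds £88,900 by £61,201 → 123 increments × £15 = £1,845 ≥ base, so the credit is £0. Renter's Relief Credit: £150,101 is at or below the £260,200 threshold, so the full £6,860 applies. total £0 + £6,860 = £6,860
Difference: |£7,085 − £6,860| = £225.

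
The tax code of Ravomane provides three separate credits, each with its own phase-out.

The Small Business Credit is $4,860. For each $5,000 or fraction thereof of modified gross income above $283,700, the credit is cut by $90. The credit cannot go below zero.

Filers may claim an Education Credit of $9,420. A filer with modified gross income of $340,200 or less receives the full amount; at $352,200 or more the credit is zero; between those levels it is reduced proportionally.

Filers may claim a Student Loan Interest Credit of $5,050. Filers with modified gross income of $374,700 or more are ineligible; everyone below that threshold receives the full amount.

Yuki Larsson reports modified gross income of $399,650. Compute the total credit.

$2,700

Small Business Credit: income exceeds $283,700 by $115,950, which is 24 full-or-partial $5,000 increments; reduction = 24 × $90 = $2,160, leaving $2,700.
Education Credit: $399,650 is at or above $352,200, so the credit is $0.
Student Loan Interest Credit: $399,650 meets or exceeds the $374,700 cutoff, so the credit is $0.
Total: $2,700 + $0 + $0 = $2,700.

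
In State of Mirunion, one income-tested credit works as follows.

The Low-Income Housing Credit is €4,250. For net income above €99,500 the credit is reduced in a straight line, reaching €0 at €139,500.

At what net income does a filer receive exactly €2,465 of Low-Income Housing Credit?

€116,300

€2,465 is 2,465/4,250 of the full €4,250, so 1,785/4,250 of the €40,000 range has been used: income = €99,500 + €40,000 × 1,785/4,250 = €116,300.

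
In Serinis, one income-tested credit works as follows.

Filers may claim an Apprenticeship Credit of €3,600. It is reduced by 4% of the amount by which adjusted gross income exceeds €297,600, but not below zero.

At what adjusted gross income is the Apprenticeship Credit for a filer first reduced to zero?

€387,600

The credit falls by 4% of each euro above €297,600, so it reaches zero when the excess is €3,600 / 4% = €90,000: income = €297,600 + €90,000 = €387,600.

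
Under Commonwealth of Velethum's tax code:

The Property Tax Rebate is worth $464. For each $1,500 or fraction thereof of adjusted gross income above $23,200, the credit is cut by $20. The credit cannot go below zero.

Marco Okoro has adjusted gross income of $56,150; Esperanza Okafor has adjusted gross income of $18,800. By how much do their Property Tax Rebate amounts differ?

$440

Marco ($56,150): Property Tax Rebate: income exceeds $23,200 by $32,950, which is 22 full-or-partial $1,500 increments; reduction = 22 × $20 = $440, leaving $24.
Esperanza ($18,800): Property Tax Rebate: $18,800 is at or below the $23,200 threshold, so the full $464 applies.
Difference: |$24 − $464| = $440.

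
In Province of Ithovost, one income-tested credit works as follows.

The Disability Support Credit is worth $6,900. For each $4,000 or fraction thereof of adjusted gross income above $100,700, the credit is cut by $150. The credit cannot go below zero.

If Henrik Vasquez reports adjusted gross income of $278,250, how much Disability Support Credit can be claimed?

$150

Disability Support Credit: income exceeds $100,700 by $177,550, which is 45 full-or-partial $4,000 increments; reduction = 45 × $150 = $6,750, leaving $150.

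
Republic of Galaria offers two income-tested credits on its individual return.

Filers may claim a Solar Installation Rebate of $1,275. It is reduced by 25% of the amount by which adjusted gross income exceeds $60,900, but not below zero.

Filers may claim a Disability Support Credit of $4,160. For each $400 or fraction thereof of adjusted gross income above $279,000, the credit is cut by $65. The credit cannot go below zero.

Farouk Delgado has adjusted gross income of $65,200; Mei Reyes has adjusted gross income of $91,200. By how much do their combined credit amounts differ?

$200

Farouk ($65,200): Solar Installation Rebate: 25% of the $4,300 excess over $60,900 is $1,075; credit = $1,275 − $1,075 = $200. Disability Support Credit: $65,200 is at or below the $279,000 threshold, so the full $4,160 applies. total $200 + $4,160 = $4,360
Mei ($91,200): Solar Installation Rebate: 25% of the $30,300 excess over $60,900 is $7,575 ≥ base, so the credit is $0. Disability Support Credit: $91,200 is at or below the $279,000 threshold, so the full $4,160 applies. total $0 + $4,160 = $4,160
Difference: |$4,360 − $4,160| = $200.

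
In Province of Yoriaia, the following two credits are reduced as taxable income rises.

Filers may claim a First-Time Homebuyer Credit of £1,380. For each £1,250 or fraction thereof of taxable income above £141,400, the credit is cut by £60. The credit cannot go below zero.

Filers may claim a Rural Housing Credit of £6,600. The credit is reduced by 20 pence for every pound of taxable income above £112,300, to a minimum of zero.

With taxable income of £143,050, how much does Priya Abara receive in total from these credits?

£1,710

First-Time Homebuyer Credit: income exceeds £141,400 by £1,650, which is 2 full-or-partial £1,250 increments; reduction = 2 × £60 = £120, leaving £1,260.
Rural Housing Credit: 20% of the £30,750 excess over £112,300 is £6,150; credit = £6,600 − £6,150 = £450.
Total: £1,260 + £450 = £1,710.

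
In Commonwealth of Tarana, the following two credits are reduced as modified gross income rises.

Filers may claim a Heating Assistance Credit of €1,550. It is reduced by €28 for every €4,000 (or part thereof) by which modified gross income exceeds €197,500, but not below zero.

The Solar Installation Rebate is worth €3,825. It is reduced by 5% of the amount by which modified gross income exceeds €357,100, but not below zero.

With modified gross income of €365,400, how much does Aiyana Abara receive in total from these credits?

€3,784

Heating Assistance Credit: income exceeds €197,500 by €167,900, which is 42 full-or-partial €4,000 increments; reduction = 42 × €28 = €1,176, leaving €374.
Solar Installation Rebate: 5% of the €8,300 excess over €357,100 is €415; credit = €3,825 − €415 = €3,410.
Total: €374 + €3,410 = €3,784.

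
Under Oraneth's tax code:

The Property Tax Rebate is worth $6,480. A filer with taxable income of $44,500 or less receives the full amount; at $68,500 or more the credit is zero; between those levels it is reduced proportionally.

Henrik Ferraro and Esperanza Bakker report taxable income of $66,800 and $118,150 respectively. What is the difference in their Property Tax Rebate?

Henrik ($66,800): Property Tax Rebate: $66,800 is $22,300 into a $24,000 phase-out range, leaving 1,700/24,000 of the credit: $6,480 × 1,700/24,000 = $459.
Esperanza ($118,150): Property Tax Rebate: $118,150 is at or above $68,500, so the credit is $0.
Difference: |$459 − $0| = $459.

$459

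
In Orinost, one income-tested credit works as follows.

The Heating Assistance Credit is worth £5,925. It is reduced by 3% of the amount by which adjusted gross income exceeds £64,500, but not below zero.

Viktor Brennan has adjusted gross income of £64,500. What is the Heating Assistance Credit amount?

Heating Assistance Credit: £64,500 is at or below the £64,500 threshold, so the full £5,925 applies.

£5,925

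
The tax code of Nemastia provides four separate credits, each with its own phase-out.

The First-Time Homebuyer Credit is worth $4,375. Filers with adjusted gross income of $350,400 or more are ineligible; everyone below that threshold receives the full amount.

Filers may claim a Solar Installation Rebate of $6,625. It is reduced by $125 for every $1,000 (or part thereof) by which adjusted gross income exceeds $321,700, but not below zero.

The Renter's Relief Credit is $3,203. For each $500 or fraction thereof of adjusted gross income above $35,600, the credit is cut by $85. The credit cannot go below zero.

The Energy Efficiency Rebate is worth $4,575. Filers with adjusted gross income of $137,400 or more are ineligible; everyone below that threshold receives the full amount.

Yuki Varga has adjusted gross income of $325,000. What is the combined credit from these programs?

First-Time Homebuyer Credit: $325,000 is below the $350,400 cutoff, so the full $4,375 applies.
Solar Installation Rebate: income exceeds $321,700 by $3,300, which is 4 full-or-partial $1,000 increments; reduction = 4 × $125 = $500, leaving $6,125.
Renter's Relief Credit: income exceeds $35,600 by $289,400 → 579 increments × $85 = $49,215 ≥ base, so the credit is $0.
Energy Efficiency Rebate: $325,000 meets or exceeds the $137,400 cutoff, so the credit is $0.
Total: $4,375 + $6,125 + $0 + $0 = $10,500.

$10,500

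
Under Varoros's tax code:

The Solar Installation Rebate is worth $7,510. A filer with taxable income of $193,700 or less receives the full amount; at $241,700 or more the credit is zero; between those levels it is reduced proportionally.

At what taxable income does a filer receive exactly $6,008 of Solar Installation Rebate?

$203,300

$6,008 is 6,008/7,510 of the full $7,510, so 1,502/7,510 of the $48,000 range has been used: income = $193,700 + $48,000 × 1,502/7,510 = $203,300.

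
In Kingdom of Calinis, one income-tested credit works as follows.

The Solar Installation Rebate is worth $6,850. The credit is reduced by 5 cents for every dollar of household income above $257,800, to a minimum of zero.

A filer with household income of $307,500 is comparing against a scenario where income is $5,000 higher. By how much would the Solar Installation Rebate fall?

At $307,500 — 5% of the $49,700 excess over $257,800 is $2,485; credit = $6,850 − $2,485 = $4,365.
At $312,500 — 5% of the $54,700 excess over $257,800 is $2,735; credit = $6,850 − $2,735 = $4,115.
Lost: $4,365 − $4,115 = $250.

$250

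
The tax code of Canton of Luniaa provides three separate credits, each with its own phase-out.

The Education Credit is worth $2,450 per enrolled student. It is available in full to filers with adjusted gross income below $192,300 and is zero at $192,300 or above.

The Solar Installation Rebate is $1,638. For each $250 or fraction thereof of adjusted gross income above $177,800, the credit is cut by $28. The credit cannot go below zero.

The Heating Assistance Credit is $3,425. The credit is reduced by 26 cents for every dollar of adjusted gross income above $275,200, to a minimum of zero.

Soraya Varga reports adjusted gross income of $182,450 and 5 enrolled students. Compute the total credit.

$16,781

Education Credit: base = 5 × $2,450 = $12,250. $182,450 is below the $192,300 cutoff, so the full $12,250 applies.
Solar Installation Rebate: income exceeds $177,800 by $4,650, which is 19 full-or-partial $250 increments; reduction = 19 × $28 = $532, leaving $1,106.
Heating Assistance Credit: $182,450 is at or below the $275,200 threshold, so the full $3,425 applies.
Total: $12,250 + $1,106 + $3,425 = $16,781.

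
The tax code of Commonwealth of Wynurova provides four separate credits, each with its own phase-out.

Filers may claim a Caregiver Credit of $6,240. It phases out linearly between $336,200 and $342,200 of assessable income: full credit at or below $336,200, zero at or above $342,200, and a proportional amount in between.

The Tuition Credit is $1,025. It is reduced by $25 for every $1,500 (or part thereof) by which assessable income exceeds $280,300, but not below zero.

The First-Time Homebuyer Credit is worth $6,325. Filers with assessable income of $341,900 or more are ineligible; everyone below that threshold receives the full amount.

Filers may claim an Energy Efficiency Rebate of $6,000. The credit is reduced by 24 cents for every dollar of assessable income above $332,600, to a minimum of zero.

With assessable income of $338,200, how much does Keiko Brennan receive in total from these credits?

Caregiver Credit: $338,200 is $2,000 into a $6,000 phase-out range, leaving 4,000/6,000 of the credit: $6,240 × 4,000/6,000 = $4,160.
Tuition Credit: income exceeds $280,300 by $57,900, which is 39 full-or-partial $1,500 increments; reduction = 39 × $25 = $975, leaving $50.
First-Time Homebuyer Credit: $338,200 is below the $341,900 cutoff, so the full $6,325 applies.
Energy Efficiency Rebate: 24% of the $5,600 excess over $332,600 is $1,344; credit = $6,000 − $1,344 = $4,656.
Total: $4,160 + $50 + $6,325 + $4,656 = $15,191.

$15,191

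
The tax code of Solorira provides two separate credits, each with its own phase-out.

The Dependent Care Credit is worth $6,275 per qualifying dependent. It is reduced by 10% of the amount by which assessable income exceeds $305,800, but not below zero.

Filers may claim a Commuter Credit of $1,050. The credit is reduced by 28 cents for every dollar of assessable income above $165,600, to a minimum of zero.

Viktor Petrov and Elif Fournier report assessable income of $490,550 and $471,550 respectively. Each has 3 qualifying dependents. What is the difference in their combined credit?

$1,900

Viktor ($490,550): Dependent Care Credit: base = 3 × $6,275 = $18,825. 10% of the $184,750 excess over $305,800 is $18,475; credit = $18,825 − $18,475 = $350. Commuter Credit: 28% of the $324,950 excess over $165,600 is $90,986 ≥ base, so the credit is $0. total $350 + $0 = $350
Elif ($471,550): Dependent Care Credit: base = 3 × $6,275 = $18,825. 10% of the $165,750 excess over $305,800 is $16,575; credit = $18,825 − $16,575 = $2,250. Commuter Credit: 28% of the $305,950 excess over $165,600 is $85,666 ≥ base, so the credit is $0. total $2,250 + $0 = $2,250
Difference: |$350 − $2,250| = $1,900.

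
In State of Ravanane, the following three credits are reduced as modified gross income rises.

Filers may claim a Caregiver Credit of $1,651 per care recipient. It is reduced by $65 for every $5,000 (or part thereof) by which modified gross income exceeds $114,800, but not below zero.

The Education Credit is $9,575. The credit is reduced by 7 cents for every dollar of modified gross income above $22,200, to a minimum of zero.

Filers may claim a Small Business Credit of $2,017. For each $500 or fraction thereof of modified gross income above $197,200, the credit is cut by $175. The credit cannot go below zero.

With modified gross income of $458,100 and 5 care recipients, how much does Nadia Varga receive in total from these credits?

Caregiver Credit: base = 5 × $1,651 = $8,255. income exceeds $114,800 by $343,300, which is 69 full-or-partial $5,000 increments; reduction = 69 × $65 = $4,485, leaving $3,770.
Education Credit: 7% of the $435,900 excess over $22,200 is $30,513 ≥ base, so the credit is $0.
Small Business Credit: income exceeds $197,200 by $260,900 → 522 increments × $175 = $91,350 ≥ base, so the credit is $0.
Total: $3,770 + $0 + $0 = $3,770.

$3,770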